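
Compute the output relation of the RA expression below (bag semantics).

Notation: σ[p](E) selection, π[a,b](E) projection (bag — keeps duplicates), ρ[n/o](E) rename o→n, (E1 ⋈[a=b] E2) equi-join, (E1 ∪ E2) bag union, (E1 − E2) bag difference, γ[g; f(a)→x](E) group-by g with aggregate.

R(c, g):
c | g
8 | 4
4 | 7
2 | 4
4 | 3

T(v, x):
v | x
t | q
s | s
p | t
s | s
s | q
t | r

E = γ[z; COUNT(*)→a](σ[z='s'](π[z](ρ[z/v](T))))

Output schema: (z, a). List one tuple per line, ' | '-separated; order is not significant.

Subexpression sizes:
  T → 6
  ρ[z/v](T) → 6
  π[z](ρ[z/v](T)) → 6
  σ[z='s'](π[z](ρ[z/v](T))) → 3
  γ[z; COUNT(*)→a](σ[z='s'](π[z](ρ[z/v](T)))) → 1

== RESULT ==
z | a
s | 3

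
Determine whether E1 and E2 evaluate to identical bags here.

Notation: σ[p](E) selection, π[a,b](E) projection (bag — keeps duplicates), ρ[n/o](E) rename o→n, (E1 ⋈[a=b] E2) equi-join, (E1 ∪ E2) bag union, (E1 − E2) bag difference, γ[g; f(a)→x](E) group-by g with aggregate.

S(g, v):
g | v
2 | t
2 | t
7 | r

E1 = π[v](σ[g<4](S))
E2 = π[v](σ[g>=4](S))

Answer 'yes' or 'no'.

E1 row counts bottom-up:
  S → 3
  σ[g<4](S) → 2
  π[v](σ[g<4](S)) → 2
E2 row counts bottom-up:
  S → 3
  σ[g>=4](S) → 1
  π[v](σ[g>=4](S)) → 1

E1 result:
v
t
t
E2 result:
v
r
Witness: ('t',) appears 2× in E1 but 0× in E2.

no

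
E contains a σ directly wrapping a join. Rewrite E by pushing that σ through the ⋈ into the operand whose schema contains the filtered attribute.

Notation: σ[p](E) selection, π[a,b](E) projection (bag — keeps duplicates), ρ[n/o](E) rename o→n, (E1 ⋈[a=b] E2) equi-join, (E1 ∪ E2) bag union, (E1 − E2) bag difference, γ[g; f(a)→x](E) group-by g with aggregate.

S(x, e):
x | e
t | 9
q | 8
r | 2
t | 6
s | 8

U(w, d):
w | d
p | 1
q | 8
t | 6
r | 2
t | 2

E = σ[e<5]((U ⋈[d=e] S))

σ filters on e, owned by the right side.
E' = (U ⋈[d=e] σ[e<5](S))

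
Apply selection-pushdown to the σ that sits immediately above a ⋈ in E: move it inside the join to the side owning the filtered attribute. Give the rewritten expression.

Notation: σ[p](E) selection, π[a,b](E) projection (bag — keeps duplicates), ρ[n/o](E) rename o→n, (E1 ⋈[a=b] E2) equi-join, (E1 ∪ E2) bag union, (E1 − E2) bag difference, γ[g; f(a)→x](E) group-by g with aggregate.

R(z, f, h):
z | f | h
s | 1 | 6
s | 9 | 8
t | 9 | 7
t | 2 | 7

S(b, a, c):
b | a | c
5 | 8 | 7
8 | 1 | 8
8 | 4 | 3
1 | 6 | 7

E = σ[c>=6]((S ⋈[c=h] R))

σ filters on c, owned by the left side.
E' = (σ[c>=6](S) ⋈[c=h] R)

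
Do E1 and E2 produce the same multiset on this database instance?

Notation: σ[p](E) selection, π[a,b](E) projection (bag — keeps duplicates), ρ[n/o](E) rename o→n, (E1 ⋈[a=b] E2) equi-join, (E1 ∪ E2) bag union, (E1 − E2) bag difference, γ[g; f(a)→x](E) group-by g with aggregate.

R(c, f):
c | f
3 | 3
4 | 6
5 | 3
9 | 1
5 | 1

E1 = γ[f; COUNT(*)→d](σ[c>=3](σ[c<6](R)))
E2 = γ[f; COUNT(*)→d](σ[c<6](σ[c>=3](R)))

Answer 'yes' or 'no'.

E1 per-node cardinality:
  R → 5
  σ[c<6](R) → 4
  σ[c>=3](σ[c<6](R)) → 4
  γ[f; COUNT(*)→d](σ[c>=3](σ[c<6](R))) → 3
E2 per-node cardinality:
  R → 5
  σ[c>=3](R) → 5
  σ[c<6](σ[c>=3](R)) → 4
  γ[f; COUNT(*)→d](σ[c<6](σ[c>=3](R))) → 3

E1 and E2 produce the same multiset:
f | d
1 | 1
3 | 2
6 | 1

yes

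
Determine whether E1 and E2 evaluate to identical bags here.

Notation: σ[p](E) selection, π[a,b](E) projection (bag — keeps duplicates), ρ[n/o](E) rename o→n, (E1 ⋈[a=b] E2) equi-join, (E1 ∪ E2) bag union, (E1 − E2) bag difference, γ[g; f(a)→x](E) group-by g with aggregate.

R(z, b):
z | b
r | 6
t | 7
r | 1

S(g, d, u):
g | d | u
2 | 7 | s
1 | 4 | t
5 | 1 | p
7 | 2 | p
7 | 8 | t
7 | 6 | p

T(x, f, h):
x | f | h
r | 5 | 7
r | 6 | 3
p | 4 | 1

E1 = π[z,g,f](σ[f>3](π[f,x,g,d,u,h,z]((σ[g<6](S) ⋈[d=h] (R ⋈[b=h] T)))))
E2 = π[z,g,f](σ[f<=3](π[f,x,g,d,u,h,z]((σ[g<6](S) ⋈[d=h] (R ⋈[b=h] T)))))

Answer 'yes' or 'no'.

E1 subexpression sizes:
  S → 6
  σ[g<6](S) → 3
  R → 3
  T → 3
  (R ⋈[b=h] T) → 2
  (σ[g<6](S) ⋈[d=h] (R ⋈[b=h] T)) → 2
  π[f,x,g,d,u,h,z]((σ[g<6](S) ⋈[d=h] (R ⋈[b=h] T))) → 2
  σ[f>3](π[f,x,g,d,u,h,z]((σ[g<6](S) ⋈[d=h] (R ⋈[b=h] T)))) → 2
  π[z,g,f](σ[f>3](π[f,x,g,d,u,h,z]((σ[g<6](S) ⋈[d=h] (R ⋈[b=h] T))))) → 2
E2 subexpression sizes:
  S → 6
  σ[g<6](S) → 3
  R → 3
  T → 3
  (R ⋈[b=h] T) → 2
  (σ[g<6](S) ⋈[d=h] (R ⋈[b=h] T)) → 2
  π[f,x,g,d,u,h,z]((σ[g<6](S) ⋈[d=h] (R ⋈[b=h] T))) → 2
  σ[f<=3](π[f,x,g,d,u,h,z]((σ[g<6](S) ⋈[d=h] (R ⋈[b=h] T)))) → 0
  π[z,g,f](σ[f<=3](π[f,x,g,d,u,h,z]((σ[g<6](S) ⋈[d=h] (R ⋈[b=h] T))))) → 0

E1 result:
z | g | f
r | 5 | 4
t | 2 | 5
E2 result:
z | g | f
(0 rows)
Witness: ('r', 5, 4) appears 1× in E1 but 0× in E2.

no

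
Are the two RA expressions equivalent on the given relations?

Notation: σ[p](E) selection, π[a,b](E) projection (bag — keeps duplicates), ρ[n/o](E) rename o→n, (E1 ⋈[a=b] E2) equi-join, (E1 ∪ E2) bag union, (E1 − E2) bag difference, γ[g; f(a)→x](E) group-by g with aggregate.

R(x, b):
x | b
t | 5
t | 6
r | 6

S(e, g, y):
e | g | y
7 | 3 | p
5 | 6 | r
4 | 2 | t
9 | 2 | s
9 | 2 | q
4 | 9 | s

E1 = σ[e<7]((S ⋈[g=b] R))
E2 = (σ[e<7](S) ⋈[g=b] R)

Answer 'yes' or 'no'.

E1 row counts bottom-up:
  S → 6
  R → 3
  (S ⋈[g=b] R) → 2
  σ[e<7]((S ⋈[g=b] R)) → 2
E2 row counts bottom-up:
  S → 6
  σ[e<7](S) → 3
  R → 3
  (σ[e<7](S) ⋈[g=b] R) → 2

E1 and E2 produce the same multiset:
e | g | y | x | b
5 | 6 | r | r | 6
5 | 6 | r | t | 6

yes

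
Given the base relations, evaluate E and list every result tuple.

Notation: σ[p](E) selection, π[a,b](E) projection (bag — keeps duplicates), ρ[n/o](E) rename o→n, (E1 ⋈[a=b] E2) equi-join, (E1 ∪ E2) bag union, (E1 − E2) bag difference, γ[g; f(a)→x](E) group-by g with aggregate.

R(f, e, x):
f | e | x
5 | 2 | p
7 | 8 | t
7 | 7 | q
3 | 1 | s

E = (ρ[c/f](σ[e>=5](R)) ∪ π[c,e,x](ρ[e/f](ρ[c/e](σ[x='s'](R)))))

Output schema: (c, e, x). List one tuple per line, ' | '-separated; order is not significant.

Row counts bottom-up:
  R → 4
  σ[e>=5](R) → 2
  ρ[c/f](σ[e>=5](R)) → 2
  R → 4
  σ[x='s'](R) → 1
  ρ[c/e](σ[x='s'](R)) → 1
  ρ[e/f](ρ[c/e](σ[x='s'](R))) → 1
  π[c,e,x](ρ[e/f](ρ[c/e](σ[x='s'](R)))) → 1
  (ρ[c/f](σ[e>=5](R)) ∪ π[c,e,x](ρ[e/f](ρ[c/e](σ[x='s'](R))))) → 3

== RESULT ==
c | e | x
1 | 3 | s
7 | 7 | q
7 | 8 | t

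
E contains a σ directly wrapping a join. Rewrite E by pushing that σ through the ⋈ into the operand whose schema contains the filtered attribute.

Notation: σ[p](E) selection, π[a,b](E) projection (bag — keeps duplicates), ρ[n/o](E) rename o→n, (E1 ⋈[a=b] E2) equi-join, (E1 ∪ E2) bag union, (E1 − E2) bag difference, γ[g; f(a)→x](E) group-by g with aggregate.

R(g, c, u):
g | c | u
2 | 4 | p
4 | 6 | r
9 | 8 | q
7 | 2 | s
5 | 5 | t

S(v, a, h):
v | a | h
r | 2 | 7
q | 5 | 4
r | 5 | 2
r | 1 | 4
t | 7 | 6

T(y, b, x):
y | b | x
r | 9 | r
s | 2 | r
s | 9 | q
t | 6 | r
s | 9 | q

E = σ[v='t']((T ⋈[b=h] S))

σ filters on v, owned by the right side.
E' = (T ⋈[b=h] σ[v='t'](S))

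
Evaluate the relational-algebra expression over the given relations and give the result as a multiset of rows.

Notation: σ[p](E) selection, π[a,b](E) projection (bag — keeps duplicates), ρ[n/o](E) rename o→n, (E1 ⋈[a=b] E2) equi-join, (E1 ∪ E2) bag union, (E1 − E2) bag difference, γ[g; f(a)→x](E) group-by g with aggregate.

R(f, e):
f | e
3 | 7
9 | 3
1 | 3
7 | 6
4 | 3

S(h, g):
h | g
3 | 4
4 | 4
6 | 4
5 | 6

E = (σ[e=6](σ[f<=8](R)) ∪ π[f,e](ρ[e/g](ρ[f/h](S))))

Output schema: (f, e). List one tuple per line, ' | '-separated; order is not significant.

Per-node cardinality:
  R → 5
  σ[f<=8](R) → 4
  σ[e=6](σ[f<=8](R)) → 1
  S → 4
  ρ[f/h](S) → 4
  ρ[e/g](ρ[f/h](S)) → 4
  π[f,e](ρ[e/g](ρ[f/h](S))) → 4
  (σ[e=6](σ[f<=8](R)) ∪ π[f,e](ρ[e/g](ρ[f/h](S)))) → 5

== RESULT ==
f | e
3 | 4
4 | 4
5 | 6
6 | 4
7 | 6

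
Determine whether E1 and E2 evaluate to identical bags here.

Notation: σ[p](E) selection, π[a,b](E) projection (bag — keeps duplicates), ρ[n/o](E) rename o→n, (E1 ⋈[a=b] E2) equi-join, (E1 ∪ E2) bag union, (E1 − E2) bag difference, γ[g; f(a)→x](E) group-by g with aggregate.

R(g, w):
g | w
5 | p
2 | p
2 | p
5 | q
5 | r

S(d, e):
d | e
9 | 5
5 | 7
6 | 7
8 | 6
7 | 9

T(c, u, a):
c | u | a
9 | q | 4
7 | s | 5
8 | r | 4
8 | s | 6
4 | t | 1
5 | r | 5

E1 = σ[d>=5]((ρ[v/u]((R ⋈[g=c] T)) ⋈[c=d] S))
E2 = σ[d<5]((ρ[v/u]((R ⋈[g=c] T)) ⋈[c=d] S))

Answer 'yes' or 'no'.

E1 per-node cardinality:
  R → 5
  T → 6
  (R ⋈[g=c] T) → 3
  ρ[v/u]((R ⋈[g=c] T)) → 3
  S → 5
  (ρ[v/u]((R ⋈[g=c] T)) ⋈[c=d] S) → 3
  σ[d>=5]((ρ[v/u]((R ⋈[g=c] T)) ⋈[c=d] S)) → 3
E2 per-node cardinality:
  R → 5
  T → 6
  (R ⋈[g=c] T) → 3
  ρ[v/u]((R ⋈[g=c] T)) → 3
  S → 5
  (ρ[v/u]((R ⋈[g=c] T)) ⋈[c=d] S) → 3
  σ[d<5]((ρ[v/u]((R ⋈[g=c] T)) ⋈[c=d] S)) → 0

E1 result:
g | w | c | v | a | d | e
5 | p | 5 | r | 5 | 5 | 7
5 | q | 5 | r | 5 | 5 | 7
5 | r | 5 | r | 5 | 5 | 7
E2 result:
g | w | c | v | a | d | e
(0 rows)
Witness: (5, 'r', 5, 'r', 5, 5, 7) appears 1× in E1 but 0× in E2.

no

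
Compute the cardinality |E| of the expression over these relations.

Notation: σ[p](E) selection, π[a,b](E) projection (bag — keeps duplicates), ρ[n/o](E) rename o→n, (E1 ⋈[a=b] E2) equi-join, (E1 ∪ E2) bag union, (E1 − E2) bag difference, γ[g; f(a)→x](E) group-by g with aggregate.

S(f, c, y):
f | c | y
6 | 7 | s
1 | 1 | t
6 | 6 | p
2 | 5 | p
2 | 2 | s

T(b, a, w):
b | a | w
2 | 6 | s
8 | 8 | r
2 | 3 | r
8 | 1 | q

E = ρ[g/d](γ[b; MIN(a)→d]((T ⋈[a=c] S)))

Subexpression sizes:
  T → 4
  S → 5
  (T ⋈[a=c] S) → 2
  γ[b; MIN(a)→d]((T ⋈[a=c] S)) → 2
  ρ[g/d](γ[b; MIN(a)→d]((T ⋈[a=c] S))) → 2

|E| = 2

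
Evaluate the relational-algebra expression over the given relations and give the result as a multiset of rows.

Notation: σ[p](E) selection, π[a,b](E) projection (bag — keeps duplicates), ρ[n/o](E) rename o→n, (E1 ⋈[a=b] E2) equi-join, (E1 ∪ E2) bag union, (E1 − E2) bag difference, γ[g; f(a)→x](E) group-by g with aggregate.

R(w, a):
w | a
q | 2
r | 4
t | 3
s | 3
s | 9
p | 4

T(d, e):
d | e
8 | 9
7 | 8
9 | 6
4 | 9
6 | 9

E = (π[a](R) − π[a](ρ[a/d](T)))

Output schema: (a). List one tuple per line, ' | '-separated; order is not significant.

Per-node cardinality:
  R → 6
  π[a](R) → 6
  T → 5
  ρ[a/d](T) → 5
  π[a](ρ[a/d](T)) → 5
  (π[a](R) − π[a](ρ[a/d](T))) → 4

== RESULT ==
a
2
3
3
4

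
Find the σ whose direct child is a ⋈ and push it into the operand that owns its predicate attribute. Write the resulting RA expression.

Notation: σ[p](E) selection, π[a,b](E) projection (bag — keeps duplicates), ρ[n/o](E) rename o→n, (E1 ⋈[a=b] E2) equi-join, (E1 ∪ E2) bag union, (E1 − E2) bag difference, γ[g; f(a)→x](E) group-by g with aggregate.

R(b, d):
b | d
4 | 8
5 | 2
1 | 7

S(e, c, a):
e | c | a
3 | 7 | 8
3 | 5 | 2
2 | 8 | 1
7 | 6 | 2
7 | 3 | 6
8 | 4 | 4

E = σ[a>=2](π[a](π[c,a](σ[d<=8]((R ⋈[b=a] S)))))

σ filters on d, owned by the left side.
E' = σ[a>=2](π[a](π[c,a]((σ[d<=8](R) ⋈[b=a] S))))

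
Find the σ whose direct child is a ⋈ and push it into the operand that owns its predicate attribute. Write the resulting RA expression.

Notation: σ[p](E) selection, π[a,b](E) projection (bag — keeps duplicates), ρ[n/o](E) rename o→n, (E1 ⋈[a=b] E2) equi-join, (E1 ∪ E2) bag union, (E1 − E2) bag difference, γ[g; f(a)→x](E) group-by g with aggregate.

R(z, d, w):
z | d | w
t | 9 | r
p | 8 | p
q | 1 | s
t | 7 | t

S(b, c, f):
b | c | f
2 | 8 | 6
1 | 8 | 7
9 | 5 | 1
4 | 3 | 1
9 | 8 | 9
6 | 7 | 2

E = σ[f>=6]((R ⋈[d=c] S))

σ filters on f, owned by the right side.
E' = (R ⋈[d=c] σ[f>=6](S))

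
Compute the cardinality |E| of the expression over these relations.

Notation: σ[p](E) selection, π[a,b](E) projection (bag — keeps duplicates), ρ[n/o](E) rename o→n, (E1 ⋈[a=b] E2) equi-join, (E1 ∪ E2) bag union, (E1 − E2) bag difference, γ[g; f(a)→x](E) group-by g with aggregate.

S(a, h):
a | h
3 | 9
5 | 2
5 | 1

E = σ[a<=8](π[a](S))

Subexpression sizes:
  S → 3
  π[a](S) → 3
  σ[a<=8](π[a](S)) → 3

|E| = 3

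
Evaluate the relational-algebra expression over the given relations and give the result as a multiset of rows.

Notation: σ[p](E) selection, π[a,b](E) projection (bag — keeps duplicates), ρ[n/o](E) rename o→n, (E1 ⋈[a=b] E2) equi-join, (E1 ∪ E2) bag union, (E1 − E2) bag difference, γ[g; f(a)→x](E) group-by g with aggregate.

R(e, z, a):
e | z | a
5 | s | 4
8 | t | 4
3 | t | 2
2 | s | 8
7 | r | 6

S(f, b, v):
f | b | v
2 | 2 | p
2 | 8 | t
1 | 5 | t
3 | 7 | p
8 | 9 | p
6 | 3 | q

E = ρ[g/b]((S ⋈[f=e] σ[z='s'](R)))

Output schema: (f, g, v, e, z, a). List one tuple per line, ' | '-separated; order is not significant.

Subexpression sizes:
  S → 6
  R → 5
  σ[z='s'](R) → 2
  (S ⋈[f=e] σ[z='s'](R)) → 2
  ρ[g/b]((S ⋈[f=e] σ[z='s'](R))) → 2

== RESULT ==
f | g | v | e | z | a
2 | 2 | p | 2 | s | 8
2 | 8 | t | 2 | s | 8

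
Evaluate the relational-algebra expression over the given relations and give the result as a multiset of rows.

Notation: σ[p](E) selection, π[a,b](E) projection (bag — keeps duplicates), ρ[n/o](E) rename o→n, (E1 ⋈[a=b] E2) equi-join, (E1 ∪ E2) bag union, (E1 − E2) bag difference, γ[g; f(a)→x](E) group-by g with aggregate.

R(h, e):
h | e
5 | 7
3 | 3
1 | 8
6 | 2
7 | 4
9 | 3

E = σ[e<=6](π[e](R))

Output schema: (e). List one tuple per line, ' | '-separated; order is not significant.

Row counts bottom-up:
  R → 6
  π[e](R) → 6
  σ[e<=6](π[e](R)) → 4

== RESULT ==
e
2
3
3
4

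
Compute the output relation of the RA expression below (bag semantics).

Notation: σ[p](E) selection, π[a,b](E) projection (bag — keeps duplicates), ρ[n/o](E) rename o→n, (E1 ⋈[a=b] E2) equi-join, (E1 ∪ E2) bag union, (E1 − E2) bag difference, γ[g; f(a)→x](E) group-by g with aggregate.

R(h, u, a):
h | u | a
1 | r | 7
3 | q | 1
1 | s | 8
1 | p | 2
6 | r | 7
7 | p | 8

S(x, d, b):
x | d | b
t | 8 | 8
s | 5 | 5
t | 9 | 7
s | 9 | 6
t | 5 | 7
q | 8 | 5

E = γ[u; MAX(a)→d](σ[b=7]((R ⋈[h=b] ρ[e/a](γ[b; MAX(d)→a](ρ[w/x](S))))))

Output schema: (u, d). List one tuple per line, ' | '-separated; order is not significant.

Stepwise |·|:
  R → 6
  S → 6
  ρ[w/x](S) → 6
  γ[b; MAX(d)→a](ρ[w/x](S)) → 4
  ρ[e/a](γ[b; MAX(d)→a](ρ[w/x](S))) → 4
  (R ⋈[h=b] ρ[e/a](γ[b; MAX(d)→a](ρ[w/x](S)))) → 2
  σ[b=7]((R ⋈[h=b] ρ[e/a](γ[b; MAX(d)→a](ρ[w/x](S))))) → 1
  γ[u; MAX(a)→d](σ[b=7]((R ⋈[h=b] ρ[e/a](γ[b; MAX(d)→a](ρ[w/x](S)))))) → 1

== RESULT ==
u | d
p | 8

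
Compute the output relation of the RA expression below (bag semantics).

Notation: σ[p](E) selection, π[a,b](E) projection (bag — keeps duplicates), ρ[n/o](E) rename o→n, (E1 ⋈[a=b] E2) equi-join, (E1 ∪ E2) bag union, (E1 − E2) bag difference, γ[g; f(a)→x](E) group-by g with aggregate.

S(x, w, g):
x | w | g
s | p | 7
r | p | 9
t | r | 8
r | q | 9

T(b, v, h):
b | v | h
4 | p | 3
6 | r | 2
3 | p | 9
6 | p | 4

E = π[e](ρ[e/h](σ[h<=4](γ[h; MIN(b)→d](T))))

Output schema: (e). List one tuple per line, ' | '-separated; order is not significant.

Stepwise |·|:
  T → 4
  γ[h; MIN(b)→d](T) → 4
  σ[h<=4](γ[h; MIN(b)→d](T)) → 3
  ρ[e/h](σ[h<=4](γ[h; MIN(b)→d](T))) → 3
  π[e](ρ[e/h](σ[h<=4](γ[h; MIN(b)→d](T)))) → 3

== RESULT ==
e
2
3
4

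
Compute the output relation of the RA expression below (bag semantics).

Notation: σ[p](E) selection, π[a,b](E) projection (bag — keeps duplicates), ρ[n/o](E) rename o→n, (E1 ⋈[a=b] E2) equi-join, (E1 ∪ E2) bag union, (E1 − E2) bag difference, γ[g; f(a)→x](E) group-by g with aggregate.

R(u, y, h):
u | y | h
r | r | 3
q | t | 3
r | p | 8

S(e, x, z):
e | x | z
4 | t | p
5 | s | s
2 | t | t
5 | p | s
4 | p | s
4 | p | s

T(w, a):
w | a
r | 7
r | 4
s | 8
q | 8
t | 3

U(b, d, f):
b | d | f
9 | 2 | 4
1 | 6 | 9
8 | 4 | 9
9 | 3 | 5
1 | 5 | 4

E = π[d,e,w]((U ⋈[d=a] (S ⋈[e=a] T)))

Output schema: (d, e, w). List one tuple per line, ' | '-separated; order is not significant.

Per-node cardinality:
  U → 5
  S → 6
  T → 5
  (S ⋈[e=a] T) → 3
  (U ⋈[d=a] (S ⋈[e=a] T)) → 3
  π[d,e,w]((U ⋈[d=a] (S ⋈[e=a] T))) → 3

== RESULT ==
d | e | w
4 | 4 | r
4 | 4 | r
4 | 4 | r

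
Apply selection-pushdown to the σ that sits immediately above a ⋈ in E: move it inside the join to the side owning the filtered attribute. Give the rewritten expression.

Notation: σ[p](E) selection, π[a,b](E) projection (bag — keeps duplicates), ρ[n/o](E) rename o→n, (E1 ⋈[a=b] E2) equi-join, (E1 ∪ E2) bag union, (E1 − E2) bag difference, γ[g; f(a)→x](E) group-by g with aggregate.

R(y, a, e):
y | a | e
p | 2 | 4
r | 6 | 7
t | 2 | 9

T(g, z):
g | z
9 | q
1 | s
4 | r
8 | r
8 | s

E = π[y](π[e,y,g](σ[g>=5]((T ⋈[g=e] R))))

σ filters on g, owned by the left side.
E' = π[y](π[e,y,g]((σ[g>=5](T) ⋈[g=e] R)))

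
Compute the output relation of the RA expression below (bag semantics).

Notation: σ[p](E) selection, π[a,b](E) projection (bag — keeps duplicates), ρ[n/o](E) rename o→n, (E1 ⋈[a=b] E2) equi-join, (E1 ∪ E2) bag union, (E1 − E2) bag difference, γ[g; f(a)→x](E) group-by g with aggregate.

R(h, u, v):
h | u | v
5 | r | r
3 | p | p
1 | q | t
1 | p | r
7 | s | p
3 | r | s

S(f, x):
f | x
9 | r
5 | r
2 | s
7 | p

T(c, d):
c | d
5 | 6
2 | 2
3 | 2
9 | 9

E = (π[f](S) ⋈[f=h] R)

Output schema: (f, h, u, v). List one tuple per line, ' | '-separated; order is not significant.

Row counts bottom-up:
  S → 4
  π[f](S) → 4
  R → 6
  (π[f](S) ⋈[f=h] R) → 2

== RESULT ==
f | h | u | v
5 | 5 | r | r
7 | 7 | s | p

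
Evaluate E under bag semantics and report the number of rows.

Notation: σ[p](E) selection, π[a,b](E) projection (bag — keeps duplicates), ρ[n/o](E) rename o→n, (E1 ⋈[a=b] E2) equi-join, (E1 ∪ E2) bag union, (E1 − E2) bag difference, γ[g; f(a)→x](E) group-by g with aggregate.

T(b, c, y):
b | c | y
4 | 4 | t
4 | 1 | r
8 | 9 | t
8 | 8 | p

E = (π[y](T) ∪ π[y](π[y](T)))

Per-node cardinality:
  T → 4
  π[y](T) → 4
  T → 4
  π[y](T) → 4
  π[y](π[y](T)) → 4
  (π[y](T) ∪ π[y](π[y](T))) → 8

|E| = 8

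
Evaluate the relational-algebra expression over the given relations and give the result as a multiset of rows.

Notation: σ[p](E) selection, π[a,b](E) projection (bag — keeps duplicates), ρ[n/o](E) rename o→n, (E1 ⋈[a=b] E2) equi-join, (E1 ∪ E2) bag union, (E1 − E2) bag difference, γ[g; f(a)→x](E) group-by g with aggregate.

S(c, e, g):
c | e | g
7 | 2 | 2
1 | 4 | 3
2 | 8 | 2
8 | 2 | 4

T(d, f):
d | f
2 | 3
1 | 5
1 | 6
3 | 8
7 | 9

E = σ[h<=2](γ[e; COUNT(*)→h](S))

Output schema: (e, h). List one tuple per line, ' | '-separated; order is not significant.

Row counts bottom-up:
  S → 4
  γ[e; COUNT(*)→h](S) → 3
  σ[h<=2](γ[e; COUNT(*)→h](S)) → 3

== RESULT ==
e | h
2 | 2
4 | 1
8 | 1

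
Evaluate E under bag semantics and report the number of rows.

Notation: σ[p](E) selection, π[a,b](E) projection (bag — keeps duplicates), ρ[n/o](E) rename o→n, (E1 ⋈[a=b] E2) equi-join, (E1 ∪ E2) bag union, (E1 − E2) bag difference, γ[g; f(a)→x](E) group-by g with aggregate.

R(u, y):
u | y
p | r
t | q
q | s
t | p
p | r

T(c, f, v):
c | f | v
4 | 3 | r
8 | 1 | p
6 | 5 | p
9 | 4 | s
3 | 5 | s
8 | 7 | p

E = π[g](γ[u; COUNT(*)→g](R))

Row counts bottom-up:
  R → 5
  γ[u; COUNT(*)→g](R) → 3
  π[g](γ[u; COUNT(*)→g](R)) → 3

|E| = 3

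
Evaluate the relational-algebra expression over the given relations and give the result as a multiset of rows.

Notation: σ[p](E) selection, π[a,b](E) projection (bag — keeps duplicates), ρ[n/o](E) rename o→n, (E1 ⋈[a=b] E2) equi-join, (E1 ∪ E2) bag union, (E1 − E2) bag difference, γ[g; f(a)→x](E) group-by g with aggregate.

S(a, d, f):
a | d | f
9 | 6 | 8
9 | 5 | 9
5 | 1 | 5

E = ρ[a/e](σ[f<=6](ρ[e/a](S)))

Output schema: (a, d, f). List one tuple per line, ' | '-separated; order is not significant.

Subexpression sizes:
  S → 3
  ρ[e/a](S) → 3
  σ[f<=6](ρ[e/a](S)) → 1
  ρ[a/e](σ[f<=6](ρ[e/a](S))) → 1

== RESULT ==
a | d | f
5 | 1 | 5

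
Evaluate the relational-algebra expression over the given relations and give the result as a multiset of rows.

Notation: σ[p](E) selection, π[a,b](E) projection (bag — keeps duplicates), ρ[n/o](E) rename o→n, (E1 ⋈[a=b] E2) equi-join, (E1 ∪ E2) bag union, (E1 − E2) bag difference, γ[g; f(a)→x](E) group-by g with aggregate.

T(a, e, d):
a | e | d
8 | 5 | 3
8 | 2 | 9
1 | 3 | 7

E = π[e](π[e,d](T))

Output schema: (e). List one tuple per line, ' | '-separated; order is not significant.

Row counts bottom-up:
  T → 3
  π[e,d](T) → 3
  π[e](π[e,d](T)) → 3

== RESULT ==
e
2
3
5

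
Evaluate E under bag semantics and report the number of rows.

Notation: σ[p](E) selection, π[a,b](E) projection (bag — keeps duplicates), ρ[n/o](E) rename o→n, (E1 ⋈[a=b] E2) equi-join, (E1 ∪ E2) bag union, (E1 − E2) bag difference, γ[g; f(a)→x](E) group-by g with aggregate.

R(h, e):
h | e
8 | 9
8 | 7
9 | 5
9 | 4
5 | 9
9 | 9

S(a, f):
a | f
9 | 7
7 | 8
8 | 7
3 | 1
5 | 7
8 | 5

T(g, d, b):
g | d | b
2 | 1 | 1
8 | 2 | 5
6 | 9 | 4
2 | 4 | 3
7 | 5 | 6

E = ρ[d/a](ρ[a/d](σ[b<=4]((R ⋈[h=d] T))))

Subexpression sizes:
  R → 6
  T → 5
  (R ⋈[h=d] T) → 4
  σ[b<=4]((R ⋈[h=d] T)) → 3
  ρ[a/d](σ[b<=4]((R ⋈[h=d] T))) → 3
  ρ[d/a](ρ[a/d](σ[b<=4]((R ⋈[h=d] T)))) → 3

|E| = 3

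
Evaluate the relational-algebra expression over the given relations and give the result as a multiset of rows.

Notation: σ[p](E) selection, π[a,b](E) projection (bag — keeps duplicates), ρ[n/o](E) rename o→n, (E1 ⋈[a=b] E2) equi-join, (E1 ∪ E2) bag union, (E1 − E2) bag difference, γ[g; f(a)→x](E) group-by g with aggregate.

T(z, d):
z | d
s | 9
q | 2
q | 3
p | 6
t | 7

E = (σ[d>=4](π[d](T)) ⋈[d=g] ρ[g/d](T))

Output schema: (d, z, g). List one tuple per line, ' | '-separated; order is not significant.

Per-node cardinality:
  T → 5
  π[d](T) → 5
  σ[d>=4](π[d](T)) → 3
  T → 5
  ρ[g/d](T) → 5
  (σ[d>=4](π[d](T)) ⋈[d=g] ρ[g/d](T)) → 3

== RESULT ==
d | z | g
6 | p | 6
7 | t | 7
9 | s | 9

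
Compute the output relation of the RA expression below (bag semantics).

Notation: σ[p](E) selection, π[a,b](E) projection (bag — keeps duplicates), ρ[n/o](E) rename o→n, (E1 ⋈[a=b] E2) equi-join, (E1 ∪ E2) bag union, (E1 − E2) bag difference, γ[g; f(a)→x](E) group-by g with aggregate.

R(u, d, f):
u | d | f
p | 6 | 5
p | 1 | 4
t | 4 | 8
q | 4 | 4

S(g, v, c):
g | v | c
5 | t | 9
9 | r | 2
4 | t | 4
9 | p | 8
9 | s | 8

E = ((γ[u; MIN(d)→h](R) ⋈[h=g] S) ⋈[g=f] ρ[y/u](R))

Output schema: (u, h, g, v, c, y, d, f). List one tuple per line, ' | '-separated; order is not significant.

Row counts bottom-up:
  R → 4
  γ[u; MIN(d)→h](R) → 3
  S → 5
  (γ[u; MIN(d)→h](R) ⋈[h=g] S) → 2
  R → 4
  ρ[y/u](R) → 4
  ((γ[u; MIN(d)→h](R) ⋈[h=g] S) ⋈[g=f] ρ[y/u](R)) → 4

== RESULT ==
u | h | g | v | c | y | d | f
q | 4 | 4 | t | 4 | p | 1 | 4
q | 4 | 4 | t | 4 | q | 4 | 4
t | 4 | 4 | t | 4 | p | 1 | 4
t | 4 | 4 | t | 4 | q | 4 | 4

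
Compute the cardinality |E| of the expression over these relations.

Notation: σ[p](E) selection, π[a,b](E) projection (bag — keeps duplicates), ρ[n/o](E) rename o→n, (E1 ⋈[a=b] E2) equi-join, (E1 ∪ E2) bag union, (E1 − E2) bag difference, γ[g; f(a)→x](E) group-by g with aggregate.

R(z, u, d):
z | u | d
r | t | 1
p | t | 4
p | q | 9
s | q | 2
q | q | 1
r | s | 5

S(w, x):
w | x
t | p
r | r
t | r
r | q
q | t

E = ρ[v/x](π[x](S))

Stepwise |·|:
  S → 5
  π[x](S) → 5
  ρ[v/x](π[x](S)) → 5

|E| = 5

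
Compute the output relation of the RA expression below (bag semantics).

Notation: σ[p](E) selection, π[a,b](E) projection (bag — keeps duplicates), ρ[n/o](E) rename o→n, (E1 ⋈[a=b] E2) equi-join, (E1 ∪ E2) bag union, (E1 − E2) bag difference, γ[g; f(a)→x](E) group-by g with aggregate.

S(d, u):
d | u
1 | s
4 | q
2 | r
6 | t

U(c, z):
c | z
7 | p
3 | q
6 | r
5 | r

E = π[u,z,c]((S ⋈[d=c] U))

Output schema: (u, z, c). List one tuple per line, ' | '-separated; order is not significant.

Subexpression sizes:
  S → 4
  U → 4
  (S ⋈[d=c] U) → 1
  π[u,z,c]((S ⋈[d=c] U)) → 1

== RESULT ==
u | z | c
t | r | 6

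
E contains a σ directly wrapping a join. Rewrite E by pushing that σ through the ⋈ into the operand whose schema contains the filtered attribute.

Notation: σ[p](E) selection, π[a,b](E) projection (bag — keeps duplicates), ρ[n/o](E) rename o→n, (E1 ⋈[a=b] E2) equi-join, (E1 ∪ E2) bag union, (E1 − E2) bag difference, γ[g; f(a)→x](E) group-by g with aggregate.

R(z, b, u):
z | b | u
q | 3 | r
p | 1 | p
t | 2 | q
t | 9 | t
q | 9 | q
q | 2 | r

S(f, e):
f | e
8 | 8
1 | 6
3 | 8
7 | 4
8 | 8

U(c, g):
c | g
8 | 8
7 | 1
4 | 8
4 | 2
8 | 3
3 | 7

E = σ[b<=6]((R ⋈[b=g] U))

σ filters on b, owned by the left side.
E' = (σ[b<=6](R) ⋈[b=g] U)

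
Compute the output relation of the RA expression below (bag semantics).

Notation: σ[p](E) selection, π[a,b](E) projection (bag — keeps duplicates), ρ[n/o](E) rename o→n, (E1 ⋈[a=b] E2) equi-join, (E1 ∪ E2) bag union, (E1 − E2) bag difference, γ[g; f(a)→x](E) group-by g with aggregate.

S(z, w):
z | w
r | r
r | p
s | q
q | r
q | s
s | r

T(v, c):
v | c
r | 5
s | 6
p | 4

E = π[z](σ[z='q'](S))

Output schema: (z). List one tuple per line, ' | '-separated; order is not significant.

Stepwise |·|:
  S → 6
  σ[z='q'](S) → 2
  π[z](σ[z='q'](S)) → 2

== RESULT ==
z
q
q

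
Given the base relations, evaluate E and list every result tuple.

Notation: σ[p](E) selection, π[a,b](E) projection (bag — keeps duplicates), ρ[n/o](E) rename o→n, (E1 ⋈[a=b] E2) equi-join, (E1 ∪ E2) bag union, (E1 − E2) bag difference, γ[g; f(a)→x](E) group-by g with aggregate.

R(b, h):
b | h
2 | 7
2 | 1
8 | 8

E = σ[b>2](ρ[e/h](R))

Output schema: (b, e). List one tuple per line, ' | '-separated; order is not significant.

Per-node cardinality:
  R → 3
  ρ[e/h](R) → 3
  σ[b>2](ρ[e/h](R)) → 1

== RESULT ==
b | e
8 | 8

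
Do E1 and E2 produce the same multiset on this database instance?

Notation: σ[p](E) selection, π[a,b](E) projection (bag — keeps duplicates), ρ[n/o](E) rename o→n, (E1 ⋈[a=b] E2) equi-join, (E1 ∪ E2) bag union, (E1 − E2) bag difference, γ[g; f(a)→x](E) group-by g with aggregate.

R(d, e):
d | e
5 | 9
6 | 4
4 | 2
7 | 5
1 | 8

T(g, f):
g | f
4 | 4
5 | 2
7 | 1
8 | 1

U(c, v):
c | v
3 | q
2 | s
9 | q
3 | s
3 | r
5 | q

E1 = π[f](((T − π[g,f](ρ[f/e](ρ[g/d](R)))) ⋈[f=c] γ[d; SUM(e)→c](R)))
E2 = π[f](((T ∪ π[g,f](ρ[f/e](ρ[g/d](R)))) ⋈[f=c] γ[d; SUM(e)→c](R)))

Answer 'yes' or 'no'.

E1 per-node cardinality:
  T → 4
  R → 5
  ρ[g/d](R) → 5
  ρ[f/e](ρ[g/d](R)) → 5
  π[g,f](ρ[f/e](ρ[g/d](R))) → 5
  (T − π[g,f](ρ[f/e](ρ[g/d](R)))) → 4
  R → 5
  γ[d; SUM(e)→c](R) → 5
  ((T − π[g,f](ρ[f/e](ρ[g/d](R)))) ⋈[f=c] γ[d; SUM(e)→c](R)) → 2
  π[f](((T − π[g,f](ρ[f/e](ρ[g/d](R)))) ⋈[f=c] γ[d; SUM(e)→c](R))) → 2
E2 per-node cardinality:
  T → 4
  R → 5
  ρ[g/d](R) → 5
  ρ[f/e](ρ[g/d](R)) → 5
  π[g,f](ρ[f/e](ρ[g/d](R))) → 5
  (T ∪ π[g,f](ρ[f/e](ρ[g/d](R)))) → 9
  R → 5
  γ[d; SUM(e)→c](R) → 5
  ((T ∪ π[g,f](ρ[f/e](ρ[g/d](R)))) ⋈[f=c] γ[d; SUM(e)→c](R)) → 7
  π[f](((T ∪ π[g,f](ρ[f/e](ρ[g/d](R)))) ⋈[f=c] γ[d; SUM(e)→c](R))) → 7

E1 result:
f
2
4
E2 result:
f
2
2
4
4
5
8
9
Witness: (2,) appears 1× in E1 but 2× in E2.

no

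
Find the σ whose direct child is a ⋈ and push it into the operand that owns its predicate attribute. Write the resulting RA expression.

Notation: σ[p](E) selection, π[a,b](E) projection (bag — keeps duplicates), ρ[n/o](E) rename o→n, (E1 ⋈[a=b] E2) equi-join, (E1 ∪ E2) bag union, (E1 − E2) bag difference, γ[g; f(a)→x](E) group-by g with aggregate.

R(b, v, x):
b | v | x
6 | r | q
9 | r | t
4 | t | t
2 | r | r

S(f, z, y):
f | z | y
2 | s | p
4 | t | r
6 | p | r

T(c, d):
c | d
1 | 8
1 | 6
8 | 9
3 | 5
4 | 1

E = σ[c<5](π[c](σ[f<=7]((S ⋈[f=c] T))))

σ filters on f, owned by the left side.
E' = σ[c<5](π[c]((σ[f<=7](S) ⋈[f=c] T)))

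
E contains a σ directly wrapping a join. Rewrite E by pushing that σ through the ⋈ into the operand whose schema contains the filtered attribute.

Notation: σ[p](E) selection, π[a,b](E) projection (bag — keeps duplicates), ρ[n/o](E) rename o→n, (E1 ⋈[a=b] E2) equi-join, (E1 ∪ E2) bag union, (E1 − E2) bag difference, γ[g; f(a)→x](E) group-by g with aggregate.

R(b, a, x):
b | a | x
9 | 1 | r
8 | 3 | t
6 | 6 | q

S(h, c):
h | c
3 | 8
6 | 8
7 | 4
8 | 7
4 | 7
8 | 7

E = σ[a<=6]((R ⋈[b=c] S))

σ filters on a, owned by the left side.
E' = (σ[a<=6](R) ⋈[b=c] S)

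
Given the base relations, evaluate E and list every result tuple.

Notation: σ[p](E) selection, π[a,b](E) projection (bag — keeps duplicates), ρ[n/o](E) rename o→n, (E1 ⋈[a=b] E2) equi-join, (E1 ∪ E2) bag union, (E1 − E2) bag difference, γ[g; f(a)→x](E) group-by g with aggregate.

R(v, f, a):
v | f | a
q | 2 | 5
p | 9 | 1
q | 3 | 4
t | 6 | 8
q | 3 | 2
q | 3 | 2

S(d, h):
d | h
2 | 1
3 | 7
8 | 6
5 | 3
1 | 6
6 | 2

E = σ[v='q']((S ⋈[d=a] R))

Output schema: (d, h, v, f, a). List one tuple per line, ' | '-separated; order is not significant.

Per-node cardinality:
  S → 6
  R → 6
  (S ⋈[d=a] R) → 5
  σ[v='q']((S ⋈[d=a] R)) → 3

== RESULT ==
d | h | v | f | a
2 | 1 | q | 3 | 2
2 | 1 | q | 3 | 2
5 | 3 | q | 2 | 5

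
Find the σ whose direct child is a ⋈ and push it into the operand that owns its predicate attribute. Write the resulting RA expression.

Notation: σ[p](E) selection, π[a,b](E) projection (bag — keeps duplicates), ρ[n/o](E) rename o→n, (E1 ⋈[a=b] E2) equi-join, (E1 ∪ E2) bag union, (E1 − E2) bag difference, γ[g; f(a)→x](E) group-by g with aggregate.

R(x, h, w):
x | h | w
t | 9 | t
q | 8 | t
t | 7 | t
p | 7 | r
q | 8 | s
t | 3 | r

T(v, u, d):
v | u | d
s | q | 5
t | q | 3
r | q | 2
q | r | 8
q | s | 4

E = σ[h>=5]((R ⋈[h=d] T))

σ filters on h, owned by the left side.
E' = (σ[h>=5](R) ⋈[h=d] T)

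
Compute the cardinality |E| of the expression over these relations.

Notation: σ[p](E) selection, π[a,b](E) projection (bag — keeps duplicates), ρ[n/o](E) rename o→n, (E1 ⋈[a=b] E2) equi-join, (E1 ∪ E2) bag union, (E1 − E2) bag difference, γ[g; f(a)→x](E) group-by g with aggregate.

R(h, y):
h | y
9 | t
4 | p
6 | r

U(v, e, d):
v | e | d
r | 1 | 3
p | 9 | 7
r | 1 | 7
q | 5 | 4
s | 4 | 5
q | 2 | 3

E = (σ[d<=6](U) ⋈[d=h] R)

Stepwise |·|:
  U → 6
  σ[d<=6](U) → 4
  R → 3
  (σ[d<=6](U) ⋈[d=h] R) → 1

|E| = 1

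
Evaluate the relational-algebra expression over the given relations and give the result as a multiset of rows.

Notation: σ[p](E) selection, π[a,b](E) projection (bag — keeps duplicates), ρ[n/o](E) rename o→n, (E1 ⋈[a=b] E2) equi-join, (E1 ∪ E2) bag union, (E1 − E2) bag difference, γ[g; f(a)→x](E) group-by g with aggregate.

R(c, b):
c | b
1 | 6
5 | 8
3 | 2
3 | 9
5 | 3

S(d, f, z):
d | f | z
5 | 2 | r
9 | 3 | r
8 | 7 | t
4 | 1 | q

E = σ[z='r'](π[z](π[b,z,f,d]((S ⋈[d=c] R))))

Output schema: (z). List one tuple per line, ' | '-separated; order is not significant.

Row counts bottom-up:
  S → 4
  R → 5
  (S ⋈[d=c] R) → 2
  π[b,z,f,d]((S ⋈[d=c] R)) → 2
  π[z](π[b,z,f,d]((S ⋈[d=c] R))) → 2
  σ[z='r'](π[z](π[b,z,f,d]((S ⋈[d=c] R)))) → 2

== RESULT ==
z
r
r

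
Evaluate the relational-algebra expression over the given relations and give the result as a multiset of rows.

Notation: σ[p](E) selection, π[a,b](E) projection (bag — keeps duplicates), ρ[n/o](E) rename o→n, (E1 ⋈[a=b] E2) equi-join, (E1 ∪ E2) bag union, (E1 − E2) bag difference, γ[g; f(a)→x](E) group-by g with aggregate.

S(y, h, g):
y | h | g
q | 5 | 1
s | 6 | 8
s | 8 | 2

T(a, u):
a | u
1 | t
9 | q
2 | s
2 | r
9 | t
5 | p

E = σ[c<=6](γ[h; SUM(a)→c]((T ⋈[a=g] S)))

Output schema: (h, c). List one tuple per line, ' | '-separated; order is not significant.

Subexpression sizes:
  T → 6
  S → 3
  (T ⋈[a=g] S) → 3
  γ[h; SUM(a)→c]((T ⋈[a=g] S)) → 2
  σ[c<=6](γ[h; SUM(a)→c]((T ⋈[a=g] S))) → 2

== RESULT ==
h | c
5 | 1
8 | 4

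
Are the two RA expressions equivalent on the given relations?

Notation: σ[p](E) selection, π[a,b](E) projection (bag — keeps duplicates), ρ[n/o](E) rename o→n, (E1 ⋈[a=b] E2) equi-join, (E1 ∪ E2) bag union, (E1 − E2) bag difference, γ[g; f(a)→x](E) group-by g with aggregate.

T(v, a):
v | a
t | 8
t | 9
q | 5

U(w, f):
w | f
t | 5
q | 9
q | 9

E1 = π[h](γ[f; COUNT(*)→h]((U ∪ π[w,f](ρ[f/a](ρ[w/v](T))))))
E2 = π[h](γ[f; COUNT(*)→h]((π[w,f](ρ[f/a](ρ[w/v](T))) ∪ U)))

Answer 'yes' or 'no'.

E1 per-node cardinality:
  U → 3
  T → 3
  ρ[w/v](T) → 3
  ρ[f/a](ρ[w/v](T)) → 3
  π[w,f](ρ[f/a](ρ[w/v](T))) → 3
  (U ∪ π[w,f](ρ[f/a](ρ[w/v](T)))) → 6
  γ[f; COUNT(*)→h]((U ∪ π[w,f](ρ[f/a](ρ[w/v](T))))) → 3
  π[h](γ[f; COUNT(*)→h]((U ∪ π[w,f](ρ[f/a](ρ[w/v](T)))))) → 3
E2 per-node cardinality:
  T → 3
  ρ[w/v](T) → 3
  ρ[f/a](ρ[w/v](T)) → 3
  π[w,f](ρ[f/a](ρ[w/v](T))) → 3
  U → 3
  (π[w,f](ρ[f/a](ρ[w/v](T))) ∪ U) → 6
  γ[f; COUNT(*)→h]((π[w,f](ρ[f/a](ρ[w/v](T))) ∪ U)) → 3
  π[h](γ[f; COUNT(*)→h]((π[w,f](ρ[f/a](ρ[w/v](T))) ∪ U))) → 3

E1 and E2 produce the same multiset:
h
1
2
3

yes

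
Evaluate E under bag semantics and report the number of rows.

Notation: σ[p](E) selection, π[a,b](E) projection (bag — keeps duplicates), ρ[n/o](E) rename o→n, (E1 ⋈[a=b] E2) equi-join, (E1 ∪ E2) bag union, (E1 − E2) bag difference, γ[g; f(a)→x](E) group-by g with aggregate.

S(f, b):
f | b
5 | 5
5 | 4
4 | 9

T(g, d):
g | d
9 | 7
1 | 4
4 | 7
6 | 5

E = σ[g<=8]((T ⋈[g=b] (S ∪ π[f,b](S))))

Stepwise |·|:
  T → 4
  S → 3
  S → 3
  π[f,b](S) → 3
  (S ∪ π[f,b](S)) → 6
  (T ⋈[g=b] (S ∪ π[f,b](S))) → 4
  σ[g<=8]((T ⋈[g=b] (S ∪ π[f,b](S)))) → 2

|E| = 2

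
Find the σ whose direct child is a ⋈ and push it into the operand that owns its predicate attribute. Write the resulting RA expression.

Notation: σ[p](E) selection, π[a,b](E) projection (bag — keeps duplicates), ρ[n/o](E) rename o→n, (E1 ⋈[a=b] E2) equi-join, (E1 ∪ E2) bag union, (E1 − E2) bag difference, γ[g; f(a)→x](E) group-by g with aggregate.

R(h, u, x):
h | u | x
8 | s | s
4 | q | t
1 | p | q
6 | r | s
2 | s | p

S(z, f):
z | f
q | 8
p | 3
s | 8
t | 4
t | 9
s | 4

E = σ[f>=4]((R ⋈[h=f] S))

σ filters on f, owned by the right side.
E' = (R ⋈[h=f] σ[f>=4](S))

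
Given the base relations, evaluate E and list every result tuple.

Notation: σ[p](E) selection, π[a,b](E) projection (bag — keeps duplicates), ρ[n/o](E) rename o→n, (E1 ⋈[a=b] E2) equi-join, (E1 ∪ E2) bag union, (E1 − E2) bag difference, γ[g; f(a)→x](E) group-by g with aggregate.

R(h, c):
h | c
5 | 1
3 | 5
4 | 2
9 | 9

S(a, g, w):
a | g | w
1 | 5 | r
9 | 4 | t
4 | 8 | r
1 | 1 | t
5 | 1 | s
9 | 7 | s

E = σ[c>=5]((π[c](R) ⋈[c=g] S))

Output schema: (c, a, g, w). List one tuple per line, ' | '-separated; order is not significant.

Per-node cardinality:
  R → 4
  π[c](R) → 4
  S → 6
  (π[c](R) ⋈[c=g] S) → 3
  σ[c>=5]((π[c](R) ⋈[c=g] S)) → 1

== RESULT ==
c | a | g | w
5 | 1 | 5 | r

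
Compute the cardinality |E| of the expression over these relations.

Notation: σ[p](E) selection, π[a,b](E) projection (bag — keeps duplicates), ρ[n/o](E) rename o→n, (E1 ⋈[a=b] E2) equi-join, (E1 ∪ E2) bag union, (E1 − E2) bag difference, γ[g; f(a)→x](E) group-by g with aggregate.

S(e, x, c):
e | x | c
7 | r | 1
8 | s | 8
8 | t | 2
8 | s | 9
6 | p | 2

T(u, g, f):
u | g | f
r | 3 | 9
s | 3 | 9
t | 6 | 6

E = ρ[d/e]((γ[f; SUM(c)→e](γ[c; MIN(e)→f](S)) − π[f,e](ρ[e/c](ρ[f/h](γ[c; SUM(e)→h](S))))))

Row counts bottom-up:
  S → 5
  γ[c; MIN(e)→f](S) → 4
  γ[f; SUM(c)→e](γ[c; MIN(e)→f](S)) → 3
  S → 5
  γ[c; SUM(e)→h](S) → 4
  ρ[f/h](γ[c; SUM(e)→h](S)) → 4
  ρ[e/c](ρ[f/h](γ[c; SUM(e)→h](S))) → 4
  π[f,e](ρ[e/c](ρ[f/h](γ[c; SUM(e)→h](S)))) → 4
  (γ[f; SUM(c)→e](γ[c; MIN(e)→f](S)) − π[f,e](ρ[e/c](ρ[f/h](γ[c; SUM(e)→h](S))))) → 2
  ρ[d/e]((γ[f; SUM(c)→e](γ[c; MIN(e)→f](S)) − π[f,e](ρ[e/c](ρ[f/h](γ[c; SUM(e)→h](S)))))) → 2

|E| = 2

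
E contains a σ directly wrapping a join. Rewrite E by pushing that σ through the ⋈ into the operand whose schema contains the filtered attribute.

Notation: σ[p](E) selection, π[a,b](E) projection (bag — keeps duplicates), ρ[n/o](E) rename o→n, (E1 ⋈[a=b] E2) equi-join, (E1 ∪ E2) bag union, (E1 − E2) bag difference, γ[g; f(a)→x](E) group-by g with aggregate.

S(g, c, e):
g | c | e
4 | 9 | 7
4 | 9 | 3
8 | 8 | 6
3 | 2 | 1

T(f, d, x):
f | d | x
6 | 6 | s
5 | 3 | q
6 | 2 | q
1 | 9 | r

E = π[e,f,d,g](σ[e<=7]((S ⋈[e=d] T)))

σ filters on e, owned by the left side.
E' = π[e,f,d,g]((σ[e<=7](S) ⋈[e=d] T))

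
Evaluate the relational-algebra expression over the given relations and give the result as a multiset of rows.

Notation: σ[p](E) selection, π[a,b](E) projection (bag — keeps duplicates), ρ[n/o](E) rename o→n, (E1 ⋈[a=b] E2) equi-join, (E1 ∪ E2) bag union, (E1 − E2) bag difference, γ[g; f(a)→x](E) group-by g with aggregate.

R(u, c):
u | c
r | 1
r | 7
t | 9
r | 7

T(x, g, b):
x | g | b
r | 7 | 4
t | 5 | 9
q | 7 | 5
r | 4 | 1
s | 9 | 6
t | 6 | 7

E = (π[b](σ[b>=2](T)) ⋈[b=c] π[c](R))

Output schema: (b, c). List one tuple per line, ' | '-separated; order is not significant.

Row counts bottom-up:
  T → 6
  σ[b>=2](T) → 5
  π[b](σ[b>=2](T)) → 5
  R → 4
  π[c](R) → 4
  (π[b](σ[b>=2](T)) ⋈[b=c] π[c](R)) → 3

== RESULT ==
b | c
7 | 7
7 | 7
9 | 9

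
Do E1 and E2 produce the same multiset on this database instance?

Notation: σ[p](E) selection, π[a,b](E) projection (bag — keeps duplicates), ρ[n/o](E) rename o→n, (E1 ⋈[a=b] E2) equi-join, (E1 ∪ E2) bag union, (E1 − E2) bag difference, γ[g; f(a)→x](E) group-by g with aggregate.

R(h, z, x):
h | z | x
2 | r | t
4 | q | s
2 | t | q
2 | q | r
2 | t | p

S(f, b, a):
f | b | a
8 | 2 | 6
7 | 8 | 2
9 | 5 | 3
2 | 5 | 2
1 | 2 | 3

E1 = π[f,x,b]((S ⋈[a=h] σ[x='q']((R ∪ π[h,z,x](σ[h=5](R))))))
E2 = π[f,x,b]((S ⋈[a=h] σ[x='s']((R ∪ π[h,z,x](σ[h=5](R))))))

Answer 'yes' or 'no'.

E1 subexpression sizes:
  S → 5
  R → 5
  R → 5
  σ[h=5](R) → 0
  π[h,z,x](σ[h=5](R)) → 0
  (R ∪ π[h,z,x](σ[h=5](R))) → 5
  σ[x='q']((R ∪ π[h,z,x](σ[h=5](R)))) → 1
  (S ⋈[a=h] σ[x='q']((R ∪ π[h,z,x](σ[h=5](R))))) → 2
  π[f,x,b]((S ⋈[a=h] σ[x='q']((R ∪ π[h,z,x](σ[h=5](R)))))) → 2
E2 subexpression sizes:
  S → 5
  R → 5
  R → 5
  σ[h=5](R) → 0
  π[h,z,x](σ[h=5](R)) → 0
  (R ∪ π[h,z,x](σ[h=5](R))) → 5
  σ[x='s']((R ∪ π[h,z,x](σ[h=5](R)))) → 1
  (S ⋈[a=h] σ[x='s']((R ∪ π[h,z,x](σ[h=5](R))))) → 0
  π[f,x,b]((S ⋈[a=h] σ[x='s']((R ∪ π[h,z,x](σ[h=5](R)))))) → 0

E1 result:
f | x | b
2 | q | 5
7 | q | 8
E2 result:
f | x | b
(0 rows)
Witness: (2, 'q', 5) appears 1× in E1 but 0× in E2.

no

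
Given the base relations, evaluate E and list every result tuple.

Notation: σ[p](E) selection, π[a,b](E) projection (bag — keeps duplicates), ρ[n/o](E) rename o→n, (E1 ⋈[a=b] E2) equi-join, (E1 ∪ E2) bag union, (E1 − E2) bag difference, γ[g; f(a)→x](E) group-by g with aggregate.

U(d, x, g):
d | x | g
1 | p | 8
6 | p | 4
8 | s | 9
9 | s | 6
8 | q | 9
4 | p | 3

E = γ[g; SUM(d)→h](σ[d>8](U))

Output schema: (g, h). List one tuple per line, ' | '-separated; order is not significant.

Row counts bottom-up:
  U → 6
  σ[d>8](U) → 1
  γ[g; SUM(d)→h](σ[d>8](U)) → 1

== RESULT ==
g | h
6 | 9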